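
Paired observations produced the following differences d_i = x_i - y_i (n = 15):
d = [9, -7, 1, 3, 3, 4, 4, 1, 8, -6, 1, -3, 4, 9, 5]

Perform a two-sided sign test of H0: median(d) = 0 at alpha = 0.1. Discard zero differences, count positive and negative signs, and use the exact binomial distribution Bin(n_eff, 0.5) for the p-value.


Step 1: Discard zero differences. Original n = 15; n_eff = number of nonzero differences = 15.
Nonzero differences (with sign): +9, -7, +1, +3, +3, +4, +4, +1, +8, -6, +1, -3, +4, +9, +5
Step 2: Count signs: positive = 12, negative = 3.
Step 3: Under H0: P(positive) = 0.5, so the number of positives S ~ Bin(15, 0.5).
Step 4: Two-sided exact p-value = sum of Bin(15,0.5) probabilities at or below the observed probability = 0.035156.
Step 5: alpha = 0.1. reject H0.

n_eff = 15, pos = 12, neg = 3, p = 0.035156, reject H0.


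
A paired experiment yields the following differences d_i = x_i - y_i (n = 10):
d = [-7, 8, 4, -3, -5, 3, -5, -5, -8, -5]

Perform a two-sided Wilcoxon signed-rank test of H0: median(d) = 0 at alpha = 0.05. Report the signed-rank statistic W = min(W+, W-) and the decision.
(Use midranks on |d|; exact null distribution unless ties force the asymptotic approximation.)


Step 1: Drop any zero differences (none here) and take |d_i|.
|d| = [7, 8, 4, 3, 5, 3, 5, 5, 8, 5]
Step 2: Midrank |d_i| (ties get averaged ranks).
ranks: |7|->8, |8|->9.5, |4|->3, |3|->1.5, |5|->5.5, |3|->1.5, |5|->5.5, |5|->5.5, |8|->9.5, |5|->5.5
Step 3: Attach original signs; sum ranks with positive sign and with negative sign.
W+ = 9.5 + 3 + 1.5 = 14
W- = 8 + 1.5 + 5.5 + 5.5 + 5.5 + 9.5 + 5.5 = 41
(Check: W+ + W- = 55 should equal n(n+1)/2 = 55.)
Step 4: Test statistic W = min(W+, W-) = 14.
Step 5: Ties in |d|, so use the tie-corrected normal approximation.
        E[W] = n(n+1)/4 = 10*11/4 = 27.5.
        Tie groups: |d|=3 (t=2), |d|=5 (t=4), |d|=8 (t=2); sum(t^3 - t) = 72.
        Var[W] = n(n+1)(2n+1)/24 - sum(t^3-t)/48 = 2310/24 - 72/48 = 94.75.
        z = (W - E[W]) / sqrt(Var[W]) = (14 - 27.5) / 9.7340 = -1.3869.
        Two-sided p = 2*Phi(z) = 0.165473.
Step 6: alpha = 0.05. fail to reject H0.

W+ = 14, W- = 41, W = min = 14, p = 0.165473, fail to reject H0.


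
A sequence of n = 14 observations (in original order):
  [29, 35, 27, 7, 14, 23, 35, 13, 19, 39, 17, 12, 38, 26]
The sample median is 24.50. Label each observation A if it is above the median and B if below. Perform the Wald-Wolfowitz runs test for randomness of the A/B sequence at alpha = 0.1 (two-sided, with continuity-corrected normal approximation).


Step 1: Compute median = 24.50; label A = above, B = below.
Labels in order: AAABBBABBABBAA  (n_A = 7, n_B = 7)
Step 2: Count runs R = 7.
Step 3: Under H0 (random ordering), E[R] = 2*n_A*n_B/(n_A+n_B) + 1 = 2*7*7/14 + 1 = 8.0000.
        Var[R] = 2*n_A*n_B*(2*n_A*n_B - n_A - n_B) / ((n_A+n_B)^2 * (n_A+n_B-1)) = 8232/2548 = 3.2308.
        SD[R] = 1.7974.
Step 4: Continuity-corrected z = (R + 0.5 - E[R]) / SD[R] = (7 + 0.5 - 8.0000) / 1.7974 = -0.2782.
Step 5: Two-sided p-value via normal approximation = 2*(1 - Phi(|z|)) = 0.780879.
Step 6: alpha = 0.1. fail to reject H0.

R = 7, z = -0.2782, p = 0.780879, fail to reject H0.


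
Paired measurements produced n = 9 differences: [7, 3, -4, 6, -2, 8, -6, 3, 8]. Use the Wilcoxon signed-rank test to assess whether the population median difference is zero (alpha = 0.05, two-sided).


Step 1: Drop any zero differences (none here) and take |d_i|.
|d| = [7, 3, 4, 6, 2, 8, 6, 3, 8]
Step 2: Midrank |d_i| (ties get averaged ranks).
ranks: |7|->7, |3|->2.5, |4|->4, |6|->5.5, |2|->1, |8|->8.5, |6|->5.5, |3|->2.5, |8|->8.5
Step 3: Attach original signs; sum ranks with positive sign and with negative sign.
W+ = 7 + 2.5 + 5.5 + 8.5 + 2.5 + 8.5 = 34.5
W- = 4 + 1 + 5.5 = 10.5
(Check: W+ + W- = 45 should equal n(n+1)/2 = 45.)
Step 4: Test statistic W = min(W+, W-) = 10.5.
Step 5: Ties in |d|, so use the tie-corrected normal approximation.
        E[W] = n(n+1)/4 = 9*10/4 = 22.5.
        Tie groups: |d|=3 (t=2), |d|=6 (t=2), |d|=8 (t=2); sum(t^3 - t) = 18.
        Var[W] = n(n+1)(2n+1)/24 - sum(t^3-t)/48 = 1710/24 - 18/48 = 70.875.
        z = (W - E[W]) / sqrt(Var[W]) = (10.5 - 22.5) / 8.4187 = -1.4254.
        Two-sided p = 2*Phi(z) = 0.154044.
Step 6: alpha = 0.05. fail to reject H0.

W+ = 34.5, W- = 10.5, W = min = 10.5, p = 0.154044, fail to reject H0.


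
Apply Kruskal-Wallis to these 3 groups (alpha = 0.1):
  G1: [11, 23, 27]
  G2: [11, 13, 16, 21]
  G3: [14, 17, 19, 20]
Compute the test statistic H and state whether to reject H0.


Step 1: Combine all N = 11 observations and assign midranks.
sorted (value, group, rank): (11,G1,1.5), (11,G2,1.5), (13,G2,3), (14,G3,4), (16,G2,5), (17,G3,6), (19,G3,7), (20,G3,8), (21,G2,9), (23,G1,10), (27,G1,11)
Step 2: Sum ranks within each group.
R_1 = 22.5 (n_1 = 3)
R_2 = 18.5 (n_2 = 4)
R_3 = 25 (n_3 = 4)
Step 3: H = 12/(N(N+1)) * sum(R_i^2/n_i) - 3(N+1)
     = 12/(11*12) * (22.5^2/3 + 18.5^2/4 + 25^2/4) - 3*12
     = 0.090909 * 410.562 - 36
     = 1.323864.
Step 4: Ties present; correction factor C = 1 - 6/(11^3 - 11) = 0.995455. Corrected H = 1.323864 / 0.995455 = 1.329909.
Step 5: Under H0, H ~ chi^2(2); p-value = 0.514297.
Step 6: alpha = 0.1. fail to reject H0.

H = 1.3299, df = 2, p = 0.514297, fail to reject H0.


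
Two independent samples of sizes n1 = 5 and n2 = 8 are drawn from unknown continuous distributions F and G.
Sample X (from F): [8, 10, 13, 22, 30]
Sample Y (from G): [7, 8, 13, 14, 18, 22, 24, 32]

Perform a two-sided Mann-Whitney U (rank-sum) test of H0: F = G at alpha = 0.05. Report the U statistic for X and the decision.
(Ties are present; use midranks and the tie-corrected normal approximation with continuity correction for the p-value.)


Step 1: Combine and sort all 13 observations; assign midranks.
sorted (value, group): (7,Y), (8,X), (8,Y), (10,X), (13,X), (13,Y), (14,Y), (18,Y), (22,X), (22,Y), (24,Y), (30,X), (32,Y)
ranks: 7->1, 8->2.5, 8->2.5, 10->4, 13->5.5, 13->5.5, 14->7, 18->8, 22->9.5, 22->9.5, 24->11, 30->12, 32->13
Step 2: Rank sum for X: R1 = 2.5 + 4 + 5.5 + 9.5 + 12 = 33.5.
Step 3: U_X = R1 - n1(n1+1)/2 = 33.5 - 5*6/2 = 33.5 - 15 = 18.5.
       U_Y = n1*n2 - U_X = 40 - 18.5 = 21.5.
Step 4: Ties are present, so use the tie-corrected normal approximation (with continuity correction) for the p-value.
Step 5: p-value = 0.883138; compare to alpha = 0.05. fail to reject H0.

U_X = 18.5, p = 0.883138, fail to reject H0 at alpha = 0.05.


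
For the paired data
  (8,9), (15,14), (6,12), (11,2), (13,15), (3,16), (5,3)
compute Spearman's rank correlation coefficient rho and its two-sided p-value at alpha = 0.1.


Step 1: Rank x and y separately (midranks; no ties here).
rank(x): 8->4, 15->7, 6->3, 11->5, 13->6, 3->1, 5->2
rank(y): 9->3, 14->5, 12->4, 2->1, 15->6, 16->7, 3->2
Step 2: d_i = R_x(i) - R_y(i); compute d_i^2.
  (4-3)^2=1, (7-5)^2=4, (3-4)^2=1, (5-1)^2=16, (6-6)^2=0, (1-7)^2=36, (2-2)^2=0
sum(d^2) = 58.
Step 3: rho = 1 - 6*58 / (7*(7^2 - 1)) = 1 - 348/336 = -0.035714.
Step 4: Under H0, t = rho * sqrt((n-2)/(1-rho^2)) = -0.0799 ~ t(5).
Step 5: Two-sided p-value from the t-distribution with 5 df = 0.939408.
Step 6: alpha = 0.1. fail to reject H0.

rho = -0.0357, p = 0.939408, fail to reject H0 at alpha = 0.1.


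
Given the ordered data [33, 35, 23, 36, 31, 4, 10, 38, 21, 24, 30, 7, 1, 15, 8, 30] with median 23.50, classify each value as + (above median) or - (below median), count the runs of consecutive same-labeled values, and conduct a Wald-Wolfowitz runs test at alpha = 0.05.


Step 1: Compute median = 23.50; label A = above, B = below.
Labels in order: AABAABBABAABBBBA  (n_A = 8, n_B = 8)
Step 2: Count runs R = 9.
Step 3: Under H0 (random ordering), E[R] = 2*n_A*n_B/(n_A+n_B) + 1 = 2*8*8/16 + 1 = 9.0000.
        Var[R] = 2*n_A*n_B*(2*n_A*n_B - n_A - n_B) / ((n_A+n_B)^2 * (n_A+n_B-1)) = 14336/3840 = 3.7333.
        SD[R] = 1.9322.
Step 4: R = E[R], so z = 0 with no continuity correction.
Step 5: Two-sided p-value via normal approximation = 2*(1 - Phi(|z|)) = 1.000000.
Step 6: alpha = 0.05. fail to reject H0.

R = 9, z = 0.0000, p = 1.000000, fail to reject H0.


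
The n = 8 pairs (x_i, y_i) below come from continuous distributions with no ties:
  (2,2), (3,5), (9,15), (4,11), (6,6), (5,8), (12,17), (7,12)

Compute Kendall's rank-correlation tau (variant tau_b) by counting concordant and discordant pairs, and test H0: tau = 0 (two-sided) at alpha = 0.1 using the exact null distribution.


Step 1: Enumerate the 28 unordered pairs (i,j) with i<j and classify each by sign(x_j-x_i) * sign(y_j-y_i).
  (1,2):dx=+1,dy=+3->C; (1,3):dx=+7,dy=+13->C; (1,4):dx=+2,dy=+9->C; (1,5):dx=+4,dy=+4->C
  (1,6):dx=+3,dy=+6->C; (1,7):dx=+10,dy=+15->C; (1,8):dx=+5,dy=+10->C; (2,3):dx=+6,dy=+10->C
  (2,4):dx=+1,dy=+6->C; (2,5):dx=+3,dy=+1->C; (2,6):dx=+2,dy=+3->C; (2,7):dx=+9,dy=+12->C
  (2,8):dx=+4,dy=+7->C; (3,4):dx=-5,dy=-4->C; (3,5):dx=-3,dy=-9->C; (3,6):dx=-4,dy=-7->C
  (3,7):dx=+3,dy=+2->C; (3,8):dx=-2,dy=-3->C; (4,5):dx=+2,dy=-5->D; (4,6):dx=+1,dy=-3->D
  (4,7):dx=+8,dy=+6->C; (4,8):dx=+3,dy=+1->C; (5,6):dx=-1,dy=+2->D; (5,7):dx=+6,dy=+11->C
  (5,8):dx=+1,dy=+6->C; (6,7):dx=+7,dy=+9->C; (6,8):dx=+2,dy=+4->C; (7,8):dx=-5,dy=-5->C
Step 2: C = 25, D = 3, total pairs = 28.
Step 3: tau = (C - D)/(n(n-1)/2) = (25 - 3)/28 = 0.785714.
Step 4: Exact two-sided p-value (enumerate n! = 40320 permutations of y under H0): p = 0.005506.
Step 5: alpha = 0.1. reject H0.

tau_b = 0.7857 (C=25, D=3), p = 0.005506, reject H0.


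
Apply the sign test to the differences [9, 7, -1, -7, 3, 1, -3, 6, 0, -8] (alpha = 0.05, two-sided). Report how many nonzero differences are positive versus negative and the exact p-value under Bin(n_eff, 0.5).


Step 1: Discard zero differences. Original n = 10; n_eff = number of nonzero differences = 9.
Nonzero differences (with sign): +9, +7, -1, -7, +3, +1, -3, +6, -8
Step 2: Count signs: positive = 5, negative = 4.
Step 3: Under H0: P(positive) = 0.5, so the number of positives S ~ Bin(9, 0.5).
Step 4: Two-sided exact p-value = sum of Bin(9,0.5) probabilities at or below the observed probability = 1.000000.
Step 5: alpha = 0.05. fail to reject H0.

n_eff = 9, pos = 5, neg = 4, p = 1.000000, fail to reject H0.


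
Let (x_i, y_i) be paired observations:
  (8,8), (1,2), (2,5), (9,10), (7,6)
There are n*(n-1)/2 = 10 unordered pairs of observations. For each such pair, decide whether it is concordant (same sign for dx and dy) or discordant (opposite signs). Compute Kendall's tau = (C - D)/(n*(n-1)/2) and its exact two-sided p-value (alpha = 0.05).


Step 1: Enumerate the 10 unordered pairs (i,j) with i<j and classify each by sign(x_j-x_i) * sign(y_j-y_i).
  (1,2):dx=-7,dy=-6->C; (1,3):dx=-6,dy=-3->C; (1,4):dx=+1,dy=+2->C; (1,5):dx=-1,dy=-2->C
  (2,3):dx=+1,dy=+3->C; (2,4):dx=+8,dy=+8->C; (2,5):dx=+6,dy=+4->C; (3,4):dx=+7,dy=+5->C
  (3,5):dx=+5,dy=+1->C; (4,5):dx=-2,dy=-4->C
Step 2: C = 10, D = 0, total pairs = 10.
Step 3: tau = (C - D)/(n(n-1)/2) = (10 - 0)/10 = 1.000000.
Step 4: Exact two-sided p-value (enumerate n! = 120 permutations of y under H0): p = 0.016667.
Step 5: alpha = 0.05. reject H0.

tau_b = 1.0000 (C=10, D=0), p = 0.016667, reject H0.


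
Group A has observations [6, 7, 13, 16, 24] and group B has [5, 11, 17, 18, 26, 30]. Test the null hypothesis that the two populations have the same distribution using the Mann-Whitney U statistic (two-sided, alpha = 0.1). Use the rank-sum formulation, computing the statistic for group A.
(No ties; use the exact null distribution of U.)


Step 1: Combine and sort all 11 observations; assign midranks.
sorted (value, group): (5,Y), (6,X), (7,X), (11,Y), (13,X), (16,X), (17,Y), (18,Y), (24,X), (26,Y), (30,Y)
ranks: 5->1, 6->2, 7->3, 11->4, 13->5, 16->6, 17->7, 18->8, 24->9, 26->10, 30->11
Step 2: Rank sum for X: R1 = 2 + 3 + 5 + 6 + 9 = 25.
Step 3: U_X = R1 - n1(n1+1)/2 = 25 - 5*6/2 = 25 - 15 = 10.
       U_Y = n1*n2 - U_X = 30 - 10 = 20.
Step 4: No ties, so the exact null distribution of U (based on enumerating the C(11,5) = 462 equally likely rank assignments) gives the two-sided p-value.
Step 5: p-value = 0.428571; compare to alpha = 0.1. fail to reject H0.

U_X = 10, p = 0.428571, fail to reject H0 at alpha = 0.1.


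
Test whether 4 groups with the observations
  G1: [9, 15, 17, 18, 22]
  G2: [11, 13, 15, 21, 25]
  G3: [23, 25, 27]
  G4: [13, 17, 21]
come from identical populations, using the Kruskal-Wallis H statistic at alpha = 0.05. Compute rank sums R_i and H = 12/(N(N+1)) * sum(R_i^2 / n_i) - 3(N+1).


Step 1: Combine all N = 16 observations and assign midranks.
sorted (value, group, rank): (9,G1,1), (11,G2,2), (13,G2,3.5), (13,G4,3.5), (15,G1,5.5), (15,G2,5.5), (17,G1,7.5), (17,G4,7.5), (18,G1,9), (21,G2,10.5), (21,G4,10.5), (22,G1,12), (23,G3,13), (25,G2,14.5), (25,G3,14.5), (27,G3,16)
Step 2: Sum ranks within each group.
R_1 = 35 (n_1 = 5)
R_2 = 36 (n_2 = 5)
R_3 = 43.5 (n_3 = 3)
R_4 = 21.5 (n_4 = 3)
Step 3: H = 12/(N(N+1)) * sum(R_i^2/n_i) - 3(N+1)
     = 12/(16*17) * (35^2/5 + 36^2/5 + 43.5^2/3 + 21.5^2/3) - 3*17
     = 0.044118 * 1289.03 - 51
     = 5.869118.
Step 4: Ties present; correction factor C = 1 - 30/(16^3 - 16) = 0.992647. Corrected H = 5.869118 / 0.992647 = 5.912593.
Step 5: Under H0, H ~ chi^2(3); p-value = 0.115941.
Step 6: alpha = 0.05. fail to reject H0.

H = 5.9126, df = 3, p = 0.115941, fail to reject H0.


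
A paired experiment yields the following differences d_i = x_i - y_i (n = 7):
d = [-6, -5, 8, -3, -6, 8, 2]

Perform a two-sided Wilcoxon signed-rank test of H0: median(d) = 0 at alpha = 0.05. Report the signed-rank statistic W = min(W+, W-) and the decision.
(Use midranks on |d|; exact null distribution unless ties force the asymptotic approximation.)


Step 1: Drop any zero differences (none here) and take |d_i|.
|d| = [6, 5, 8, 3, 6, 8, 2]
Step 2: Midrank |d_i| (ties get averaged ranks).
ranks: |6|->4.5, |5|->3, |8|->6.5, |3|->2, |6|->4.5, |8|->6.5, |2|->1
Step 3: Attach original signs; sum ranks with positive sign and with negative sign.
W+ = 6.5 + 6.5 + 1 = 14
W- = 4.5 + 3 + 2 + 4.5 = 14
(Check: W+ + W- = 28 should equal n(n+1)/2 = 28.)
Step 4: Test statistic W = min(W+, W-) = 14.
Step 5: Ties in |d|, so use the tie-corrected normal approximation.
        E[W] = n(n+1)/4 = 7*8/4 = 14.
        Tie groups: |d|=6 (t=2), |d|=8 (t=2); sum(t^3 - t) = 12.
        Var[W] = n(n+1)(2n+1)/24 - sum(t^3-t)/48 = 840/24 - 12/48 = 34.75.
        z = (W - E[W]) / sqrt(Var[W]) = (14 - 14) / 5.8949 = 0.0000.
        Two-sided p = 2*Phi(z) = 1.000000.
Step 6: alpha = 0.05. fail to reject H0.

W+ = 14, W- = 14, W = min = 14, p = 1.000000, fail to reject H0.


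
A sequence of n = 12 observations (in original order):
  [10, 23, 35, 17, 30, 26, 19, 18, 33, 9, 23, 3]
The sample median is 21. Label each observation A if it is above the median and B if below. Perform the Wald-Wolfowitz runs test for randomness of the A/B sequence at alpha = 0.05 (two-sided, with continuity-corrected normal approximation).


Step 1: Compute median = 21; label A = above, B = below.
Labels in order: BAABAABBABAB  (n_A = 6, n_B = 6)
Step 2: Count runs R = 9.
Step 3: Under H0 (random ordering), E[R] = 2*n_A*n_B/(n_A+n_B) + 1 = 2*6*6/12 + 1 = 7.0000.
        Var[R] = 2*n_A*n_B*(2*n_A*n_B - n_A - n_B) / ((n_A+n_B)^2 * (n_A+n_B-1)) = 4320/1584 = 2.7273.
        SD[R] = 1.6514.
Step 4: Continuity-corrected z = (R - 0.5 - E[R]) / SD[R] = (9 - 0.5 - 7.0000) / 1.6514 = 0.9083.
Step 5: Two-sided p-value via normal approximation = 2*(1 - Phi(|z|)) = 0.363722.
Step 6: alpha = 0.05. fail to reject H0.

R = 9, z = 0.9083, p = 0.363722, fail to reject H0.


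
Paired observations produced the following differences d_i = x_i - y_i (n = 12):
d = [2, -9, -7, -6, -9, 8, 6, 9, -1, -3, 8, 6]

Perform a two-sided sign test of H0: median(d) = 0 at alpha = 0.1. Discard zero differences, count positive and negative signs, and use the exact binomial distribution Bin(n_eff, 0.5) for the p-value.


Step 1: Discard zero differences. Original n = 12; n_eff = number of nonzero differences = 12.
Nonzero differences (with sign): +2, -9, -7, -6, -9, +8, +6, +9, -1, -3, +8, +6
Step 2: Count signs: positive = 6, negative = 6.
Step 3: Under H0: P(positive) = 0.5, so the number of positives S ~ Bin(12, 0.5).
Step 4: Two-sided exact p-value = sum of Bin(12,0.5) probabilities at or below the observed probability = 1.000000.
Step 5: alpha = 0.1. fail to reject H0.

n_eff = 12, pos = 6, neg = 6, p = 1.000000, fail to reject H0.


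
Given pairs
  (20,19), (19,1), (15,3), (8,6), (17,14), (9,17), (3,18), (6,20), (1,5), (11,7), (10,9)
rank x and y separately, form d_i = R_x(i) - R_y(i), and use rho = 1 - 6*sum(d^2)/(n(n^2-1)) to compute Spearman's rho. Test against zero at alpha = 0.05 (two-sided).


Step 1: Rank x and y separately (midranks; no ties here).
rank(x): 20->11, 19->10, 15->8, 8->4, 17->9, 9->5, 3->2, 6->3, 1->1, 11->7, 10->6
rank(y): 19->10, 1->1, 3->2, 6->4, 14->7, 17->8, 18->9, 20->11, 5->3, 7->5, 9->6
Step 2: d_i = R_x(i) - R_y(i); compute d_i^2.
  (11-10)^2=1, (10-1)^2=81, (8-2)^2=36, (4-4)^2=0, (9-7)^2=4, (5-8)^2=9, (2-9)^2=49, (3-11)^2=64, (1-3)^2=4, (7-5)^2=4, (6-6)^2=0
sum(d^2) = 252.
Step 3: rho = 1 - 6*252 / (11*(11^2 - 1)) = 1 - 1512/1320 = -0.145455.
Step 4: Under H0, t = rho * sqrt((n-2)/(1-rho^2)) = -0.4411 ~ t(9).
Step 5: Two-sided p-value from the t-distribution with 9 df = 0.669579.
Step 6: alpha = 0.05. fail to reject H0.

rho = -0.1455, p = 0.669579, fail to reject H0 at alpha = 0.05.


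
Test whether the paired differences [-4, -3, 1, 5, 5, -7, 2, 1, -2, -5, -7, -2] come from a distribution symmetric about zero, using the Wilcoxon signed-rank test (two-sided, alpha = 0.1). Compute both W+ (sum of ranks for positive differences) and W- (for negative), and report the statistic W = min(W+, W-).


Step 1: Drop any zero differences (none here) and take |d_i|.
|d| = [4, 3, 1, 5, 5, 7, 2, 1, 2, 5, 7, 2]
Step 2: Midrank |d_i| (ties get averaged ranks).
ranks: |4|->7, |3|->6, |1|->1.5, |5|->9, |5|->9, |7|->11.5, |2|->4, |1|->1.5, |2|->4, |5|->9, |7|->11.5, |2|->4
Step 3: Attach original signs; sum ranks with positive sign and with negative sign.
W+ = 1.5 + 9 + 9 + 4 + 1.5 = 25
W- = 7 + 6 + 11.5 + 4 + 9 + 11.5 + 4 = 53
(Check: W+ + W- = 78 should equal n(n+1)/2 = 78.)
Step 4: Test statistic W = min(W+, W-) = 25.
Step 5: Ties in |d|, so use the tie-corrected normal approximation.
        E[W] = n(n+1)/4 = 12*13/4 = 39.
        Tie groups: |d|=1 (t=2), |d|=2 (t=3), |d|=5 (t=3), |d|=7 (t=2); sum(t^3 - t) = 60.
        Var[W] = n(n+1)(2n+1)/24 - sum(t^3-t)/48 = 3900/24 - 60/48 = 161.25.
        z = (W - E[W]) / sqrt(Var[W]) = (25 - 39) / 12.6984 = -1.1025.
        Two-sided p = 2*Phi(z) = 0.270245.
Step 6: alpha = 0.1. fail to reject H0.

W+ = 25, W- = 53, W = min = 25, p = 0.270245, fail to reject H0.


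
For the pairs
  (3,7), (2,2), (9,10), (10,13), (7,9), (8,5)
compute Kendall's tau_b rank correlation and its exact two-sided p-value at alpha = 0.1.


Step 1: Enumerate the 15 unordered pairs (i,j) with i<j and classify each by sign(x_j-x_i) * sign(y_j-y_i).
  (1,2):dx=-1,dy=-5->C; (1,3):dx=+6,dy=+3->C; (1,4):dx=+7,dy=+6->C; (1,5):dx=+4,dy=+2->C
  (1,6):dx=+5,dy=-2->D; (2,3):dx=+7,dy=+8->C; (2,4):dx=+8,dy=+11->C; (2,5):dx=+5,dy=+7->C
  (2,6):dx=+6,dy=+3->C; (3,4):dx=+1,dy=+3->C; (3,5):dx=-2,dy=-1->C; (3,6):dx=-1,dy=-5->C
  (4,5):dx=-3,dy=-4->C; (4,6):dx=-2,dy=-8->C; (5,6):dx=+1,dy=-4->D
Step 2: C = 13, D = 2, total pairs = 15.
Step 3: tau = (C - D)/(n(n-1)/2) = (13 - 2)/15 = 0.733333.
Step 4: Exact two-sided p-value (enumerate n! = 720 permutations of y under H0): p = 0.055556.
Step 5: alpha = 0.1. reject H0.

tau_b = 0.7333 (C=13, D=2), p = 0.055556, reject H0.


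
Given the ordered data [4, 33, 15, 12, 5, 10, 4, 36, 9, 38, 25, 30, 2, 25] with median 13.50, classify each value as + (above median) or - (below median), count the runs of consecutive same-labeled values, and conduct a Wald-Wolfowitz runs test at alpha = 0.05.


Step 1: Compute median = 13.50; label A = above, B = below.
Labels in order: BAABBBBABAAABA  (n_A = 7, n_B = 7)
Step 2: Count runs R = 8.
Step 3: Under H0 (random ordering), E[R] = 2*n_A*n_B/(n_A+n_B) + 1 = 2*7*7/14 + 1 = 8.0000.
        Var[R] = 2*n_A*n_B*(2*n_A*n_B - n_A - n_B) / ((n_A+n_B)^2 * (n_A+n_B-1)) = 8232/2548 = 3.2308.
        SD[R] = 1.7974.
Step 4: R = E[R], so z = 0 with no continuity correction.
Step 5: Two-sided p-value via normal approximation = 2*(1 - Phi(|z|)) = 1.000000.
Step 6: alpha = 0.05. fail to reject H0.

R = 8, z = 0.0000, p = 1.000000, fail to reject H0.


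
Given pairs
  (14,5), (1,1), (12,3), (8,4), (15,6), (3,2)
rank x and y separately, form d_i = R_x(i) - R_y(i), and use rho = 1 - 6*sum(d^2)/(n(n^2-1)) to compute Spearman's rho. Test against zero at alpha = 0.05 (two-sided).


Step 1: Rank x and y separately (midranks; no ties here).
rank(x): 14->5, 1->1, 12->4, 8->3, 15->6, 3->2
rank(y): 5->5, 1->1, 3->3, 4->4, 6->6, 2->2
Step 2: d_i = R_x(i) - R_y(i); compute d_i^2.
  (5-5)^2=0, (1-1)^2=0, (4-3)^2=1, (3-4)^2=1, (6-6)^2=0, (2-2)^2=0
sum(d^2) = 2.
Step 3: rho = 1 - 6*2 / (6*(6^2 - 1)) = 1 - 12/210 = 0.942857.
Step 4: Under H0, t = rho * sqrt((n-2)/(1-rho^2)) = 5.6595 ~ t(4).
Step 5: Two-sided p-value from the t-distribution with 4 df = 0.004805.
Step 6: alpha = 0.05. reject H0.

rho = 0.9429, p = 0.004805, reject H0 at alpha = 0.05.


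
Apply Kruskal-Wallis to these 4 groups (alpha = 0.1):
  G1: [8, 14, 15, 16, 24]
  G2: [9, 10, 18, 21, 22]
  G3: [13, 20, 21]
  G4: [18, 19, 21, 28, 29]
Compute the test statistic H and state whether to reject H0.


Step 1: Combine all N = 18 observations and assign midranks.
sorted (value, group, rank): (8,G1,1), (9,G2,2), (10,G2,3), (13,G3,4), (14,G1,5), (15,G1,6), (16,G1,7), (18,G2,8.5), (18,G4,8.5), (19,G4,10), (20,G3,11), (21,G2,13), (21,G3,13), (21,G4,13), (22,G2,15), (24,G1,16), (28,G4,17), (29,G4,18)
Step 2: Sum ranks within each group.
R_1 = 35 (n_1 = 5)
R_2 = 41.5 (n_2 = 5)
R_3 = 28 (n_3 = 3)
R_4 = 66.5 (n_4 = 5)
Step 3: H = 12/(N(N+1)) * sum(R_i^2/n_i) - 3(N+1)
     = 12/(18*19) * (35^2/5 + 41.5^2/5 + 28^2/3 + 66.5^2/5) - 3*19
     = 0.035088 * 1735.23 - 57
     = 3.885380.
Step 4: Ties present; correction factor C = 1 - 30/(18^3 - 18) = 0.994840. Corrected H = 3.885380 / 0.994840 = 3.905533.
Step 5: Under H0, H ~ chi^2(3); p-value = 0.271847.
Step 6: alpha = 0.1. fail to reject H0.

H = 3.9055, df = 3, p = 0.271847, fail to reject H0.


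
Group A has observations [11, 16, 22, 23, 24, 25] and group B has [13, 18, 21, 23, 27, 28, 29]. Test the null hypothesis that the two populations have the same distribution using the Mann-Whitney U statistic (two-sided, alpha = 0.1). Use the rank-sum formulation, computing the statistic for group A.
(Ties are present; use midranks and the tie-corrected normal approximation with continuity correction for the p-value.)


Step 1: Combine and sort all 13 observations; assign midranks.
sorted (value, group): (11,X), (13,Y), (16,X), (18,Y), (21,Y), (22,X), (23,X), (23,Y), (24,X), (25,X), (27,Y), (28,Y), (29,Y)
ranks: 11->1, 13->2, 16->3, 18->4, 21->5, 22->6, 23->7.5, 23->7.5, 24->9, 25->10, 27->11, 28->12, 29->13
Step 2: Rank sum for X: R1 = 1 + 3 + 6 + 7.5 + 9 + 10 = 36.5.
Step 3: U_X = R1 - n1(n1+1)/2 = 36.5 - 6*7/2 = 36.5 - 21 = 15.5.
       U_Y = n1*n2 - U_X = 42 - 15.5 = 26.5.
Step 4: Ties are present, so use the tie-corrected normal approximation (with continuity correction) for the p-value.
Step 5: p-value = 0.474443; compare to alpha = 0.1. fail to reject H0.

U_X = 15.5, p = 0.474443, fail to reject H0 at alpha = 0.1.


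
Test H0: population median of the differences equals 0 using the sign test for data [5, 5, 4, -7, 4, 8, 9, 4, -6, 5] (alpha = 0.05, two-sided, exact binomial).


Step 1: Discard zero differences. Original n = 10; n_eff = number of nonzero differences = 10.
Nonzero differences (with sign): +5, +5, +4, -7, +4, +8, +9, +4, -6, +5
Step 2: Count signs: positive = 8, negative = 2.
Step 3: Under H0: P(positive) = 0.5, so the number of positives S ~ Bin(10, 0.5).
Step 4: Two-sided exact p-value = sum of Bin(10,0.5) probabilities at or below the observed probability = 0.109375.
Step 5: alpha = 0.05. fail to reject H0.

n_eff = 10, pos = 8, neg = 2, p = 0.109375, fail to reject H0.


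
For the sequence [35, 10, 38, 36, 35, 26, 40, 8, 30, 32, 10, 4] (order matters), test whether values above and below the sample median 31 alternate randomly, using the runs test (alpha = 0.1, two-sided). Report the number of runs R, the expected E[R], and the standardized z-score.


Step 1: Compute median = 31; label A = above, B = below.
Labels in order: ABAAABABBABB  (n_A = 6, n_B = 6)
Step 2: Count runs R = 8.
Step 3: Under H0 (random ordering), E[R] = 2*n_A*n_B/(n_A+n_B) + 1 = 2*6*6/12 + 1 = 7.0000.
        Var[R] = 2*n_A*n_B*(2*n_A*n_B - n_A - n_B) / ((n_A+n_B)^2 * (n_A+n_B-1)) = 4320/1584 = 2.7273.
        SD[R] = 1.6514.
Step 4: Continuity-corrected z = (R - 0.5 - E[R]) / SD[R] = (8 - 0.5 - 7.0000) / 1.6514 = 0.3028.
Step 5: Two-sided p-value via normal approximation = 2*(1 - Phi(|z|)) = 0.762069.
Step 6: alpha = 0.1. fail to reject H0.

R = 8, z = 0.3028, p = 0.762069, fail to reject H0.


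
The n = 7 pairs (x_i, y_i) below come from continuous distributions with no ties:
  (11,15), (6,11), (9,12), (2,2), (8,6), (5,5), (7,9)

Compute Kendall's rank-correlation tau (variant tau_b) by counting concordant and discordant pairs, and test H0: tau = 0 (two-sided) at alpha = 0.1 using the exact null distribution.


Step 1: Enumerate the 21 unordered pairs (i,j) with i<j and classify each by sign(x_j-x_i) * sign(y_j-y_i).
  (1,2):dx=-5,dy=-4->C; (1,3):dx=-2,dy=-3->C; (1,4):dx=-9,dy=-13->C; (1,5):dx=-3,dy=-9->C
  (1,6):dx=-6,dy=-10->C; (1,7):dx=-4,dy=-6->C; (2,3):dx=+3,dy=+1->C; (2,4):dx=-4,dy=-9->C
  (2,5):dx=+2,dy=-5->D; (2,6):dx=-1,dy=-6->C; (2,7):dx=+1,dy=-2->D; (3,4):dx=-7,dy=-10->C
  (3,5):dx=-1,dy=-6->C; (3,6):dx=-4,dy=-7->C; (3,7):dx=-2,dy=-3->C; (4,5):dx=+6,dy=+4->C
  (4,6):dx=+3,dy=+3->C; (4,7):dx=+5,dy=+7->C; (5,6):dx=-3,dy=-1->C; (5,7):dx=-1,dy=+3->D
  (6,7):dx=+2,dy=+4->C
Step 2: C = 18, D = 3, total pairs = 21.
Step 3: tau = (C - D)/(n(n-1)/2) = (18 - 3)/21 = 0.714286.
Step 4: Exact two-sided p-value (enumerate n! = 5040 permutations of y under H0): p = 0.030159.
Step 5: alpha = 0.1. reject H0.

tau_b = 0.7143 (C=18, D=3), p = 0.030159, reject H0.


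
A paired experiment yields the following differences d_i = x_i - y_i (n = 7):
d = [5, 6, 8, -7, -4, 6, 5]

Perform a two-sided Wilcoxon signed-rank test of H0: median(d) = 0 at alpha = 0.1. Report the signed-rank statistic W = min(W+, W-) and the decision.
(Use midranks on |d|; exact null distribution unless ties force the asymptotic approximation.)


Step 1: Drop any zero differences (none here) and take |d_i|.
|d| = [5, 6, 8, 7, 4, 6, 5]
Step 2: Midrank |d_i| (ties get averaged ranks).
ranks: |5|->2.5, |6|->4.5, |8|->7, |7|->6, |4|->1, |6|->4.5, |5|->2.5
Step 3: Attach original signs; sum ranks with positive sign and with negative sign.
W+ = 2.5 + 4.5 + 7 + 4.5 + 2.5 = 21
W- = 6 + 1 = 7
(Check: W+ + W- = 28 should equal n(n+1)/2 = 28.)
Step 4: Test statistic W = min(W+, W-) = 7.
Step 5: Ties in |d|, so use the tie-corrected normal approximation.
        E[W] = n(n+1)/4 = 7*8/4 = 14.
        Tie groups: |d|=5 (t=2), |d|=6 (t=2); sum(t^3 - t) = 12.
        Var[W] = n(n+1)(2n+1)/24 - sum(t^3-t)/48 = 840/24 - 12/48 = 34.75.
        z = (W - E[W]) / sqrt(Var[W]) = (7 - 14) / 5.8949 = -1.1875.
        Two-sided p = 2*Phi(z) = 0.235044.
Step 6: alpha = 0.1. fail to reject H0.

W+ = 21, W- = 7, W = min = 7, p = 0.235044, fail to reject H0.


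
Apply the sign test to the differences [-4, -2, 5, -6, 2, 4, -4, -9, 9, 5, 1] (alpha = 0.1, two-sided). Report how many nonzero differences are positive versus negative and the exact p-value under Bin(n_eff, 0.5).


Step 1: Discard zero differences. Original n = 11; n_eff = number of nonzero differences = 11.
Nonzero differences (with sign): -4, -2, +5, -6, +2, +4, -4, -9, +9, +5, +1
Step 2: Count signs: positive = 6, negative = 5.
Step 3: Under H0: P(positive) = 0.5, so the number of positives S ~ Bin(11, 0.5).
Step 4: Two-sided exact p-value = sum of Bin(11,0.5) probabilities at or below the observed probability = 1.000000.
Step 5: alpha = 0.1. fail to reject H0.

n_eff = 11, pos = 6, neg = 5, p = 1.000000, fail to reject H0.


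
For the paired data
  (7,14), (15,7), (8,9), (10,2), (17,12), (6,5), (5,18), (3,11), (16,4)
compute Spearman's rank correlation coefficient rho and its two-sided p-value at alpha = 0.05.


Step 1: Rank x and y separately (midranks; no ties here).
rank(x): 7->4, 15->7, 8->5, 10->6, 17->9, 6->3, 5->2, 3->1, 16->8
rank(y): 14->8, 7->4, 9->5, 2->1, 12->7, 5->3, 18->9, 11->6, 4->2
Step 2: d_i = R_x(i) - R_y(i); compute d_i^2.
  (4-8)^2=16, (7-4)^2=9, (5-5)^2=0, (6-1)^2=25, (9-7)^2=4, (3-3)^2=0, (2-9)^2=49, (1-6)^2=25, (8-2)^2=36
sum(d^2) = 164.
Step 3: rho = 1 - 6*164 / (9*(9^2 - 1)) = 1 - 984/720 = -0.366667.
Step 4: Under H0, t = rho * sqrt((n-2)/(1-rho^2)) = -1.0427 ~ t(7).
Step 5: Two-sided p-value from the t-distribution with 7 df = 0.331740.
Step 6: alpha = 0.05. fail to reject H0.

rho = -0.3667, p = 0.331740, fail to reject H0 at alpha = 0.05.


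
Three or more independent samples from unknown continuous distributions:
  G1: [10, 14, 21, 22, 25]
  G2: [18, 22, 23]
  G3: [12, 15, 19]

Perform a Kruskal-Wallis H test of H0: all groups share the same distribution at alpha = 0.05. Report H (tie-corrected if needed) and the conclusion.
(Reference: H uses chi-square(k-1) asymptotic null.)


Step 1: Combine all N = 11 observations and assign midranks.
sorted (value, group, rank): (10,G1,1), (12,G3,2), (14,G1,3), (15,G3,4), (18,G2,5), (19,G3,6), (21,G1,7), (22,G1,8.5), (22,G2,8.5), (23,G2,10), (25,G1,11)
Step 2: Sum ranks within each group.
R_1 = 30.5 (n_1 = 5)
R_2 = 23.5 (n_2 = 3)
R_3 = 12 (n_3 = 3)
Step 3: H = 12/(N(N+1)) * sum(R_i^2/n_i) - 3(N+1)
     = 12/(11*12) * (30.5^2/5 + 23.5^2/3 + 12^2/3) - 3*12
     = 0.090909 * 418.133 - 36
     = 2.012121.
Step 4: Ties present; correction factor C = 1 - 6/(11^3 - 11) = 0.995455. Corrected H = 2.012121 / 0.995455 = 2.021309.
Step 5: Under H0, H ~ chi^2(2); p-value = 0.363981.
Step 6: alpha = 0.05. fail to reject H0.

H = 2.0213, df = 2, p = 0.363981, fail to reject H0.


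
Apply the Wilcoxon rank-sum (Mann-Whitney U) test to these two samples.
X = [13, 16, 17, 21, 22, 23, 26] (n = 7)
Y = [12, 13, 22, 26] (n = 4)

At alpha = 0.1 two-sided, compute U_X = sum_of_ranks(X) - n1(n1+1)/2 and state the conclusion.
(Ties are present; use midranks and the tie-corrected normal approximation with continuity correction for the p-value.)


Step 1: Combine and sort all 11 observations; assign midranks.
sorted (value, group): (12,Y), (13,X), (13,Y), (16,X), (17,X), (21,X), (22,X), (22,Y), (23,X), (26,X), (26,Y)
ranks: 12->1, 13->2.5, 13->2.5, 16->4, 17->5, 21->6, 22->7.5, 22->7.5, 23->9, 26->10.5, 26->10.5
Step 2: Rank sum for X: R1 = 2.5 + 4 + 5 + 6 + 7.5 + 9 + 10.5 = 44.5.
Step 3: U_X = R1 - n1(n1+1)/2 = 44.5 - 7*8/2 = 44.5 - 28 = 16.5.
       U_Y = n1*n2 - U_X = 28 - 16.5 = 11.5.
Step 4: Ties are present, so use the tie-corrected normal approximation (with continuity correction) for the p-value.
Step 5: p-value = 0.703524; compare to alpha = 0.1. fail to reject H0.

U_X = 16.5, p = 0.703524, fail to reject H0 at alpha = 0.1.


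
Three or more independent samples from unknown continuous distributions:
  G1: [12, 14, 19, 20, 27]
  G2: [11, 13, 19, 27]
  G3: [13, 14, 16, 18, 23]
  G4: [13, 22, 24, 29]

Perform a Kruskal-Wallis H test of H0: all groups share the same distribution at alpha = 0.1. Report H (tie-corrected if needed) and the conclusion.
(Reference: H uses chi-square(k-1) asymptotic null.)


Step 1: Combine all N = 18 observations and assign midranks.
sorted (value, group, rank): (11,G2,1), (12,G1,2), (13,G2,4), (13,G3,4), (13,G4,4), (14,G1,6.5), (14,G3,6.5), (16,G3,8), (18,G3,9), (19,G1,10.5), (19,G2,10.5), (20,G1,12), (22,G4,13), (23,G3,14), (24,G4,15), (27,G1,16.5), (27,G2,16.5), (29,G4,18)
Step 2: Sum ranks within each group.
R_1 = 47.5 (n_1 = 5)
R_2 = 32 (n_2 = 4)
R_3 = 41.5 (n_3 = 5)
R_4 = 50 (n_4 = 4)
Step 3: H = 12/(N(N+1)) * sum(R_i^2/n_i) - 3(N+1)
     = 12/(18*19) * (47.5^2/5 + 32^2/4 + 41.5^2/5 + 50^2/4) - 3*19
     = 0.035088 * 1676.7 - 57
     = 1.831579.
Step 4: Ties present; correction factor C = 1 - 42/(18^3 - 18) = 0.992776. Corrected H = 1.831579 / 0.992776 = 1.844906.
Step 5: Under H0, H ~ chi^2(3); p-value = 0.605212.
Step 6: alpha = 0.1. fail to reject H0.

H = 1.8449, df = 3, p = 0.605212, fail to reject H0.


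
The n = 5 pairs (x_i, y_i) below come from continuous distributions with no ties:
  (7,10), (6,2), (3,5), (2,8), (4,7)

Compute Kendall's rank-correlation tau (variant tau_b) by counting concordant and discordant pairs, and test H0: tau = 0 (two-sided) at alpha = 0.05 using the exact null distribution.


Step 1: Enumerate the 10 unordered pairs (i,j) with i<j and classify each by sign(x_j-x_i) * sign(y_j-y_i).
  (1,2):dx=-1,dy=-8->C; (1,3):dx=-4,dy=-5->C; (1,4):dx=-5,dy=-2->C; (1,5):dx=-3,dy=-3->C
  (2,3):dx=-3,dy=+3->D; (2,4):dx=-4,dy=+6->D; (2,5):dx=-2,dy=+5->D; (3,4):dx=-1,dy=+3->D
  (3,5):dx=+1,dy=+2->C; (4,5):dx=+2,dy=-1->D
Step 2: C = 5, D = 5, total pairs = 10.
Step 3: tau = (C - D)/(n(n-1)/2) = (5 - 5)/10 = 0.000000.
Step 4: Exact two-sided p-value (enumerate n! = 120 permutations of y under H0): p = 1.000000.
Step 5: alpha = 0.05. fail to reject H0.

tau_b = 0.0000 (C=5, D=5), p = 1.000000, fail to reject H0.


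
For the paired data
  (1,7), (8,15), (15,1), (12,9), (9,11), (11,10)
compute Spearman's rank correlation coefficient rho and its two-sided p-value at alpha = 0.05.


Step 1: Rank x and y separately (midranks; no ties here).
rank(x): 1->1, 8->2, 15->6, 12->5, 9->3, 11->4
rank(y): 7->2, 15->6, 1->1, 9->3, 11->5, 10->4
Step 2: d_i = R_x(i) - R_y(i); compute d_i^2.
  (1-2)^2=1, (2-6)^2=16, (6-1)^2=25, (5-3)^2=4, (3-5)^2=4, (4-4)^2=0
sum(d^2) = 50.
Step 3: rho = 1 - 6*50 / (6*(6^2 - 1)) = 1 - 300/210 = -0.428571.
Step 4: Under H0, t = rho * sqrt((n-2)/(1-rho^2)) = -0.9487 ~ t(4).
Step 5: Two-sided p-value from the t-distribution with 4 df = 0.396501.
Step 6: alpha = 0.05. fail to reject H0.

rho = -0.4286, p = 0.396501, fail to reject H0 at alpha = 0.05.


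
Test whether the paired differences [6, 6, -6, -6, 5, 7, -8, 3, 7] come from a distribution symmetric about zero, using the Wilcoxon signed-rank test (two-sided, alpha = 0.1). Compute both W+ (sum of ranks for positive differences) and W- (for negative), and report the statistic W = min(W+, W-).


Step 1: Drop any zero differences (none here) and take |d_i|.
|d| = [6, 6, 6, 6, 5, 7, 8, 3, 7]
Step 2: Midrank |d_i| (ties get averaged ranks).
ranks: |6|->4.5, |6|->4.5, |6|->4.5, |6|->4.5, |5|->2, |7|->7.5, |8|->9, |3|->1, |7|->7.5
Step 3: Attach original signs; sum ranks with positive sign and with negative sign.
W+ = 4.5 + 4.5 + 2 + 7.5 + 1 + 7.5 = 27
W- = 4.5 + 4.5 + 9 = 18
(Check: W+ + W- = 45 should equal n(n+1)/2 = 45.)
Step 4: Test statistic W = min(W+, W-) = 18.
Step 5: Ties in |d|, so use the tie-corrected normal approximation.
        E[W] = n(n+1)/4 = 9*10/4 = 22.5.
        Tie groups: |d|=6 (t=4), |d|=7 (t=2); sum(t^3 - t) = 66.
        Var[W] = n(n+1)(2n+1)/24 - sum(t^3-t)/48 = 1710/24 - 66/48 = 69.875.
        z = (W - E[W]) / sqrt(Var[W]) = (18 - 22.5) / 8.3591 = -0.5383.
        Two-sided p = 2*Phi(z) = 0.590347.
Step 6: alpha = 0.1. fail to reject H0.

W+ = 27, W- = 18, W = min = 18, p = 0.590347, fail to reject H0.


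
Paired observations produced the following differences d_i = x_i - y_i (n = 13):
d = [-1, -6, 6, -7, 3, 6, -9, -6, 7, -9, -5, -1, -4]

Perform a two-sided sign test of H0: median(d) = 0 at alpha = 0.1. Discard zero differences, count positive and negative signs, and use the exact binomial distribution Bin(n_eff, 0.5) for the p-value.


Step 1: Discard zero differences. Original n = 13; n_eff = number of nonzero differences = 13.
Nonzero differences (with sign): -1, -6, +6, -7, +3, +6, -9, -6, +7, -9, -5, -1, -4
Step 2: Count signs: positive = 4, negative = 9.
Step 3: Under H0: P(positive) = 0.5, so the number of positives S ~ Bin(13, 0.5).
Step 4: Two-sided exact p-value = sum of Bin(13,0.5) probabilities at or below the observed probability = 0.266846.
Step 5: alpha = 0.1. fail to reject H0.

n_eff = 13, pos = 4, neg = 9, p = 0.266846, fail to reject H0.


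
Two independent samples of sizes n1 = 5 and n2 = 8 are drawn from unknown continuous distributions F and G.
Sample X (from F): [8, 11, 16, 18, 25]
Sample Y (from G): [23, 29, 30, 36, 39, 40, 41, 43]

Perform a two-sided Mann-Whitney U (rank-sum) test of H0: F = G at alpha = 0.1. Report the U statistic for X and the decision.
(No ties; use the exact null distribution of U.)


Step 1: Combine and sort all 13 observations; assign midranks.
sorted (value, group): (8,X), (11,X), (16,X), (18,X), (23,Y), (25,X), (29,Y), (30,Y), (36,Y), (39,Y), (40,Y), (41,Y), (43,Y)
ranks: 8->1, 11->2, 16->3, 18->4, 23->5, 25->6, 29->7, 30->8, 36->9, 39->10, 40->11, 41->12, 43->13
Step 2: Rank sum for X: R1 = 1 + 2 + 3 + 4 + 6 = 16.
Step 3: U_X = R1 - n1(n1+1)/2 = 16 - 5*6/2 = 16 - 15 = 1.
       U_Y = n1*n2 - U_X = 40 - 1 = 39.
Step 4: No ties, so the exact null distribution of U (based on enumerating the C(13,5) = 1287 equally likely rank assignments) gives the two-sided p-value.
Step 5: p-value = 0.003108; compare to alpha = 0.1. reject H0.

U_X = 1, p = 0.003108, reject H0 at alpha = 0.1.


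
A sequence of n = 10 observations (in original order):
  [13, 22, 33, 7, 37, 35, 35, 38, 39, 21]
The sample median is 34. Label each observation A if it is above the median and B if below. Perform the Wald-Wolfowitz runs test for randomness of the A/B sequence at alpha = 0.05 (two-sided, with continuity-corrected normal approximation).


Step 1: Compute median = 34; label A = above, B = below.
Labels in order: BBBBAAAAAB  (n_A = 5, n_B = 5)
Step 2: Count runs R = 3.
Step 3: Under H0 (random ordering), E[R] = 2*n_A*n_B/(n_A+n_B) + 1 = 2*5*5/10 + 1 = 6.0000.
        Var[R] = 2*n_A*n_B*(2*n_A*n_B - n_A - n_B) / ((n_A+n_B)^2 * (n_A+n_B-1)) = 2000/900 = 2.2222.
        SD[R] = 1.4907.
Step 4: Continuity-corrected z = (R + 0.5 - E[R]) / SD[R] = (3 + 0.5 - 6.0000) / 1.4907 = -1.6771.
Step 5: Two-sided p-value via normal approximation = 2*(1 - Phi(|z|)) = 0.093533.
Step 6: alpha = 0.05. fail to reject H0.

R = 3, z = -1.6771, p = 0.093533, fail to reject H0.


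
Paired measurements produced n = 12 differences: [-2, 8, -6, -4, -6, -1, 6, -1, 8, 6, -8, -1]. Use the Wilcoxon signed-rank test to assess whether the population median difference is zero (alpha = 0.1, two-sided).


Step 1: Drop any zero differences (none here) and take |d_i|.
|d| = [2, 8, 6, 4, 6, 1, 6, 1, 8, 6, 8, 1]
Step 2: Midrank |d_i| (ties get averaged ranks).
ranks: |2|->4, |8|->11, |6|->7.5, |4|->5, |6|->7.5, |1|->2, |6|->7.5, |1|->2, |8|->11, |6|->7.5, |8|->11, |1|->2
Step 3: Attach original signs; sum ranks with positive sign and with negative sign.
W+ = 11 + 7.5 + 11 + 7.5 = 37
W- = 4 + 7.5 + 5 + 7.5 + 2 + 2 + 11 + 2 = 41
(Check: W+ + W- = 78 should equal n(n+1)/2 = 78.)
Step 4: Test statistic W = min(W+, W-) = 37.
Step 5: Ties in |d|, so use the tie-corrected normal approximation.
        E[W] = n(n+1)/4 = 12*13/4 = 39.
        Tie groups: |d|=1 (t=3), |d|=6 (t=4), |d|=8 (t=3); sum(t^3 - t) = 108.
        Var[W] = n(n+1)(2n+1)/24 - sum(t^3-t)/48 = 3900/24 - 108/48 = 160.25.
        z = (W - E[W]) / sqrt(Var[W]) = (37 - 39) / 12.6590 = -0.1580.
        Two-sided p = 2*Phi(z) = 0.874464.
Step 6: alpha = 0.1. fail to reject H0.

W+ = 37, W- = 41, W = min = 37, p = 0.874464, fail to reject H0.


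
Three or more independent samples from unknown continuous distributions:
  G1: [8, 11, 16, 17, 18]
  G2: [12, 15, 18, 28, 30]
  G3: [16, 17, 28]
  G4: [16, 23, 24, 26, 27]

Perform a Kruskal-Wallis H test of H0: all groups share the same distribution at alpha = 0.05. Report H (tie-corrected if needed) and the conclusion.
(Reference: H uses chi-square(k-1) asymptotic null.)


Step 1: Combine all N = 18 observations and assign midranks.
sorted (value, group, rank): (8,G1,1), (11,G1,2), (12,G2,3), (15,G2,4), (16,G1,6), (16,G3,6), (16,G4,6), (17,G1,8.5), (17,G3,8.5), (18,G1,10.5), (18,G2,10.5), (23,G4,12), (24,G4,13), (26,G4,14), (27,G4,15), (28,G2,16.5), (28,G3,16.5), (30,G2,18)
Step 2: Sum ranks within each group.
R_1 = 28 (n_1 = 5)
R_2 = 52 (n_2 = 5)
R_3 = 31 (n_3 = 3)
R_4 = 60 (n_4 = 5)
Step 3: H = 12/(N(N+1)) * sum(R_i^2/n_i) - 3(N+1)
     = 12/(18*19) * (28^2/5 + 52^2/5 + 31^2/3 + 60^2/5) - 3*19
     = 0.035088 * 1737.93 - 57
     = 3.980117.
Step 4: Ties present; correction factor C = 1 - 42/(18^3 - 18) = 0.992776. Corrected H = 3.980117 / 0.992776 = 4.009078.
Step 5: Under H0, H ~ chi^2(3); p-value = 0.260486.
Step 6: alpha = 0.05. fail to reject H0.

H = 4.0091, df = 3, p = 0.260486, fail to reject H0.
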